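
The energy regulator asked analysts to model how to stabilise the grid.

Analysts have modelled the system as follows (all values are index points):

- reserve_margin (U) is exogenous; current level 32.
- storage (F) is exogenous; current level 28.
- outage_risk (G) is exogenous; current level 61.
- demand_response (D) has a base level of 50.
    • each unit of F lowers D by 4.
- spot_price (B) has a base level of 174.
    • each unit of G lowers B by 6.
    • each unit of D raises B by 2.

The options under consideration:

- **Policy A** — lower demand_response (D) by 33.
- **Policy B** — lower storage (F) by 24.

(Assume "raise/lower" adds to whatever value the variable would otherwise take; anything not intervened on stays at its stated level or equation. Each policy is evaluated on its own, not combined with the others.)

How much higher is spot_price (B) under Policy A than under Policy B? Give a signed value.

Policy A (D − 33):
  F = 28
  G = 61
  D = 50 − 4·28 (−33 from intervention) = -95
  B = 174 − 6·61 + 2·(-95) = -382
Policy B (F − 24):
  F = 28 − 24 = 4
  G = 61
  D = 50 − 4·4 = 34
  B = 174 − 6·61 + 2·34 = -124
B: -382 − (-124) = -258

-258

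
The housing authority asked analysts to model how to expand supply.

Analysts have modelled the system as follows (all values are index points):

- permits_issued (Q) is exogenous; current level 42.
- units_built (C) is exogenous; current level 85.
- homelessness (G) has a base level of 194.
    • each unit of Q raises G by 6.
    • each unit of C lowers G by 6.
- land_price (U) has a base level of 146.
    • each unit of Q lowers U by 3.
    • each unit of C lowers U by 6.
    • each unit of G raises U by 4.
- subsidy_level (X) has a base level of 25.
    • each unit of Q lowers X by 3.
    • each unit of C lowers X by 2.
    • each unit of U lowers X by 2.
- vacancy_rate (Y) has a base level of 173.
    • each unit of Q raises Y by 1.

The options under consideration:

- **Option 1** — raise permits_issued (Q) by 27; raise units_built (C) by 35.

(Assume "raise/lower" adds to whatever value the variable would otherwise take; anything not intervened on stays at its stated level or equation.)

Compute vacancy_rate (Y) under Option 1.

Option 1 (Q + 27, C + 35):
  Q = 42 + 27 = 69
  Y = 173 + 69 = 242

242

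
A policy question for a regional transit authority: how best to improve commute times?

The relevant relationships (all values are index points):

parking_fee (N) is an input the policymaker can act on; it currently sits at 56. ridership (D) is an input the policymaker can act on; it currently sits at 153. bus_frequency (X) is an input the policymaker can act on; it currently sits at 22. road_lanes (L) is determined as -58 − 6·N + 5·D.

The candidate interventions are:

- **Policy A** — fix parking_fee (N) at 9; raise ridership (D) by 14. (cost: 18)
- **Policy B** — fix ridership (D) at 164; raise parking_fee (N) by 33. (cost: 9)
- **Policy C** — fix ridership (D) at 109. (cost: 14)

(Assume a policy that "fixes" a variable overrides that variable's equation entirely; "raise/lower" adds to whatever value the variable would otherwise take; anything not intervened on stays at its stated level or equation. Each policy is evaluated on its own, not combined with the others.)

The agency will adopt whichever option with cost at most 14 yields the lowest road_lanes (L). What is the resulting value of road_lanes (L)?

151

Policy B (D := 164, N + 33):
  N = 56 + 33 = 89
  D = 164
  L = -58 − 6·89 + 5·164 = 228
Policy C (D := 109):
  N = 56
  D = 109
  L = -58 − 6·56 + 5·109 = 151
Comparing — Policy B: L=228, Policy C: L=151. Lowest is 151 (Policy C).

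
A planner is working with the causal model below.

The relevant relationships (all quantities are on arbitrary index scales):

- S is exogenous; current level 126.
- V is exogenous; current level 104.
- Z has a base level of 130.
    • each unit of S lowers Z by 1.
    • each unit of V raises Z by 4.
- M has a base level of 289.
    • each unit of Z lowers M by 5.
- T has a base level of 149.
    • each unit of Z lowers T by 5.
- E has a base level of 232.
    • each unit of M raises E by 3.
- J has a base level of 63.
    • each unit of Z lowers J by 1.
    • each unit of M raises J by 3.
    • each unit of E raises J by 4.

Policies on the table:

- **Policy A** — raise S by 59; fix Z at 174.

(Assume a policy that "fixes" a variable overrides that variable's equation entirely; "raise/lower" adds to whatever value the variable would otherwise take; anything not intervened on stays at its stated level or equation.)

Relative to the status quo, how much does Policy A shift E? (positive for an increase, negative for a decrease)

Baseline:
  S = 126
  V = 104
  Z = 130 − 126 + 4·104 = 420
  M = 289 − 5·420 = -1811
  E = 232 + 3·(-1811) = -5201
Policy A (S + 59, Z := 174):
  S = 126 + 59 = 185
  V = 104
  Z = 174
  M = 289 − 5·174 = -581
  E = 232 + 3·(-581) = -1511
Change in E: -1511 − (-5201) = 3690

3690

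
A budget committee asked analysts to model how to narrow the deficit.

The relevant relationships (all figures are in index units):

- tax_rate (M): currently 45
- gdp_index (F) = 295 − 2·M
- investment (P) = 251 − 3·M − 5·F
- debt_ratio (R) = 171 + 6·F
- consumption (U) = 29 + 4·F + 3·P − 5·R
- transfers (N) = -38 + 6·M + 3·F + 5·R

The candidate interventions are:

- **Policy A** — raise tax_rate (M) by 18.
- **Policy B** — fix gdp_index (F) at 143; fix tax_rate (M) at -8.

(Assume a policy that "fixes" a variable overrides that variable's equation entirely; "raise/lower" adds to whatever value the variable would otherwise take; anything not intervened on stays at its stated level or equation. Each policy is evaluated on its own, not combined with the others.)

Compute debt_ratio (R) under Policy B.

1029

Policy B (F := 143, M := -8):
  M = -8
  F = 143
  R = 171 + 6·143 = 1029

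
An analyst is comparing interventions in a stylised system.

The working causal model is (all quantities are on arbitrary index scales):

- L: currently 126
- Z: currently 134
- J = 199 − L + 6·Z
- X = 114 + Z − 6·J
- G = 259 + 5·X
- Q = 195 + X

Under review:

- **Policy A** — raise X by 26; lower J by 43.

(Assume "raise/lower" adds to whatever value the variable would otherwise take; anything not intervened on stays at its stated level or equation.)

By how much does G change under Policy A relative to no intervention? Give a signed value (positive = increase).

1420

Baseline:
  L = 126
  Z = 134
  J = 199 − 126 + 6·134 = 877
  X = 114 + 134 − 6·877 = -5014
  G = 259 + 5·(-5014) = -24811
Policy A (X + 26, J − 43):
  L = 126
  Z = 134
  J = 199 − 126 + 6·134 (−43 from intervention) = 834
  X = 114 + 134 − 6·834 (+26 from intervention) = -4730
  G = 259 + 5·(-4730) = -23391
Change in G: -23391 − (-24811) = 1420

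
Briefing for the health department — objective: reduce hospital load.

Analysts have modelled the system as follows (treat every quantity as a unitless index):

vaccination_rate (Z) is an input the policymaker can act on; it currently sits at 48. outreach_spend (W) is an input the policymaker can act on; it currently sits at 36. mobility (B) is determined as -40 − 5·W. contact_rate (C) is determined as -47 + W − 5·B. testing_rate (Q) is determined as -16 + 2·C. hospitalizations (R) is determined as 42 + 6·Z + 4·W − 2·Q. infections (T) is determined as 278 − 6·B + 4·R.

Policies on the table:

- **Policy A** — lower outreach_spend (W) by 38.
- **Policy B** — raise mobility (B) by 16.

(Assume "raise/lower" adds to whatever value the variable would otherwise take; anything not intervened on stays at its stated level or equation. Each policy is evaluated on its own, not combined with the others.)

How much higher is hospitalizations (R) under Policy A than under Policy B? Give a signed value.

3480

Policy A (W − 38):
  Z = 48
  W = 36 − 38 = -2
  B = -40 − 5·(-2) = -30
  C = -47 + (-2) − 5·(-30) = 101
  Q = -16 + 2·101 = 186
  R = 42 + 6·48 + 4·(-2) − 2·186 = -50
Policy B (B + 16):
  Z = 48
  W = 36
  B = -40 − 5·36 (+16 from intervention) = -204
  C = -47 + 36 − 5·(-204) = 1009
  Q = -16 + 2·1009 = 2002
  R = 42 + 6·48 + 4·36 − 2·2002 = -3530
R: -50 − (-3530) = 3480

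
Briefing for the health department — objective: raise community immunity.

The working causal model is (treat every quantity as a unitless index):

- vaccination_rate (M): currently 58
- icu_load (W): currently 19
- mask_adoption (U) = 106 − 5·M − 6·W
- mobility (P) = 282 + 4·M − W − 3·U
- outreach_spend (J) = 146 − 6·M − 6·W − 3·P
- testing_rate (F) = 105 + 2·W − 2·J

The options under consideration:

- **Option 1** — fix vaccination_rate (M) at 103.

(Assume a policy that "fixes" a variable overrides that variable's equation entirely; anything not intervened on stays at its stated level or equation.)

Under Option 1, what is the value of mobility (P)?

Option 1 (M := 103):
  M = 103
  W = 19
  U = 106 − 5·103 − 6·19 = -523
  P = 282 + 4·103 − 19 − 3·(-523) = 2244

2244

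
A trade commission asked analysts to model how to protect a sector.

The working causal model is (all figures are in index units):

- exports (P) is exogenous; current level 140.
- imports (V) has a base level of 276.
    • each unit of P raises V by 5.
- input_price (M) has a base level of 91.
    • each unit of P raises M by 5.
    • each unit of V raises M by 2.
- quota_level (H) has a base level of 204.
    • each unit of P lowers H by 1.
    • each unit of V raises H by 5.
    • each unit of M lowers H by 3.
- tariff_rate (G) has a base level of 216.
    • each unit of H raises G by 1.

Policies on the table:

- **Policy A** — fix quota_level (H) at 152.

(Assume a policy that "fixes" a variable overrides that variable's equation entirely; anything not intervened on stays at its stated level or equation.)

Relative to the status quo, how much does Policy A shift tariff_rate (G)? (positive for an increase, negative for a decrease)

Baseline:
  P = 140
  V = 276 + 5·140 = 976
  M = 91 + 5·140 + 2·976 = 2743
  H = 204 − 140 + 5·976 − 3·2743 = -3285
  G = 216 + (-3285) = -3069
Policy A (H := 152):
  P = 140
  V = 276 + 5·140 = 976
  M = 91 + 5·140 + 2·976 = 2743
  H = 152
  G = 216 + 152 = 368
Change in G: 368 − (-3069) = 3437

3437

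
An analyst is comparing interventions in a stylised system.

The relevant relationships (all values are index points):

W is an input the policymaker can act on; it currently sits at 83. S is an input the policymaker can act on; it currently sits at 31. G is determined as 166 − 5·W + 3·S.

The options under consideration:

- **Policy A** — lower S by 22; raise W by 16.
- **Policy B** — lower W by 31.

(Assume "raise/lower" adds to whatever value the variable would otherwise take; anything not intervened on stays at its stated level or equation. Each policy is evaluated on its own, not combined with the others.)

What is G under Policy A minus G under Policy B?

Policy A (S − 22, W + 16):
  W = 83 + 16 = 99
  S = 31 − 22 = 9
  G = 166 − 5·99 + 3·9 = -302
Policy B (W − 31):
  W = 83 − 31 = 52
  S = 31
  G = 166 − 5·52 + 3·31 = -1
G: -302 − (-1) = -301

-301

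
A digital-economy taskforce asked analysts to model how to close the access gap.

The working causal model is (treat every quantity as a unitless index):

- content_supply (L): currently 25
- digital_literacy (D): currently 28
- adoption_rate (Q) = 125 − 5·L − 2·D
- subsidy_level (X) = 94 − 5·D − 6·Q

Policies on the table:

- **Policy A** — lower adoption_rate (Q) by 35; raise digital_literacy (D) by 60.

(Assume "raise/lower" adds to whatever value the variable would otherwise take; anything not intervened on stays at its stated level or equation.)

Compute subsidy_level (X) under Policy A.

Policy A (Q − 35, D + 60):
  L = 25
  D = 28 + 60 = 88
  Q = 125 − 5·25 − 2·88 (−35 from intervention) = -211
  X = 94 − 5·88 − 6·(-211) = 920

920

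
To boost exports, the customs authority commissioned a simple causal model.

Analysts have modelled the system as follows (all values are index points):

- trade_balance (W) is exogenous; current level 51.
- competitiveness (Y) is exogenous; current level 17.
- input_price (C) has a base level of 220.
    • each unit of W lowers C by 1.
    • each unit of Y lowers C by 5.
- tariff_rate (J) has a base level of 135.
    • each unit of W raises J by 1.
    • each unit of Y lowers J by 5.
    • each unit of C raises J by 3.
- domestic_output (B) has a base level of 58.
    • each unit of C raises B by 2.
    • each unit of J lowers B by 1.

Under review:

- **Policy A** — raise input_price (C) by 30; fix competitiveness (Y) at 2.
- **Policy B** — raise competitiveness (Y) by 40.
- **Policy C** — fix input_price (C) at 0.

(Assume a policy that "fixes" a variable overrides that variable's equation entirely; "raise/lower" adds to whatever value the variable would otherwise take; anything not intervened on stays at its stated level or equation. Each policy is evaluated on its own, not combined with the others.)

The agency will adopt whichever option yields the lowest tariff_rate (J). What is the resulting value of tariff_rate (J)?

-447

Policy A (C + 30, Y := 2):
  W = 51
  Y = 2
  C = 220 − 51 − 5·2 (+30 from intervention) = 189
  J = 135 + 51 − 5·2 + 3·189 = 743
Policy B (Y + 40):
  W = 51
  Y = 17 + 40 = 57
  C = 220 − 51 − 5·57 = -116
  J = 135 + 51 − 5·57 + 3·(-116) = -447
Policy C (C := 0):
  W = 51
  Y = 17
  C = 0
  J = 135 + 51 − 5·17 + 3·0 = 101
Comparing — Policy A: J=743, Policy B: J=-447, Policy C: J=101. Lowest is -447 (Policy B).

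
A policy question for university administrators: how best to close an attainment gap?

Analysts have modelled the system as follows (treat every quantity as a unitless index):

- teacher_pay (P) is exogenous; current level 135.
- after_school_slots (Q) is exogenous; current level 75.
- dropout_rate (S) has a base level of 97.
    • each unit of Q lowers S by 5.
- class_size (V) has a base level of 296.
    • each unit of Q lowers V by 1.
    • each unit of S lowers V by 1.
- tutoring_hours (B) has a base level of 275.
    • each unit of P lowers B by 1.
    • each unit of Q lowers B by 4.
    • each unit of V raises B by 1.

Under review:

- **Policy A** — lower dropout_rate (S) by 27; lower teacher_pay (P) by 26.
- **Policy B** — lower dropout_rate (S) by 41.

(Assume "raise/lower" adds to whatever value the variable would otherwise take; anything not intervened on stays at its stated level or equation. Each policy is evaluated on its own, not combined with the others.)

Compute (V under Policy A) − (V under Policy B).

-14

Policy A (S − 27, P − 26):
  Q = 75
  S = 97 − 5·75 (−27 from intervention) = -305
  V = 296 − 75 − (-305) = 526
Policy B (S − 41):
  Q = 75
  S = 97 − 5·75 (−41 from intervention) = -319
  V = 296 − 75 − (-319) = 540
V: 526 − 540 = -14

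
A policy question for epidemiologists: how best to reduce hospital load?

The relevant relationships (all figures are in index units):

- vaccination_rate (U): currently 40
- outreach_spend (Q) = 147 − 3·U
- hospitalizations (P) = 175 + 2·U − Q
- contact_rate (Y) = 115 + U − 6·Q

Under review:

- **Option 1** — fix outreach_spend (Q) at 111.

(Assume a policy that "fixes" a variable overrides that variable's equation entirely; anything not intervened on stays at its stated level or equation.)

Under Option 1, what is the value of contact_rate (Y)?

-511

Option 1 (Q := 111):
  U = 40
  Q = 111
  Y = 115 + 40 − 6·111 = -511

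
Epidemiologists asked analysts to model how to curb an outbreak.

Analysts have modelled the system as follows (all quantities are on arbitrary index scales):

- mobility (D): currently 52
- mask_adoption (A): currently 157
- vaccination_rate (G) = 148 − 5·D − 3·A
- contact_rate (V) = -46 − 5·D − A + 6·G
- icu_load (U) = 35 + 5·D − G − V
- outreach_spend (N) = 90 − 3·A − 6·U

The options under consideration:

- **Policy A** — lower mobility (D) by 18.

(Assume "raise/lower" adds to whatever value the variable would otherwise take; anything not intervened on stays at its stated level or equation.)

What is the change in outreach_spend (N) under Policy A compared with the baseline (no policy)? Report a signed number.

Baseline:
  D = 52
  A = 157
  G = 148 − 5·52 − 3·157 = -583
  V = -46 − 5·52 − 157 + 6·(-583) = -3961
  U = 35 + 5·52 − (-583) − (-3961) = 4839
  N = 90 − 3·157 − 6·4839 = -29415
Policy A (D − 18):
  D = 52 − 18 = 34
  A = 157
  G = 148 − 5·34 − 3·157 = -493
  V = -46 − 5·34 − 157 + 6·(-493) = -3331
  U = 35 + 5·34 − (-493) − (-3331) = 4029
  N = 90 − 3·157 − 6·4029 = -24555
Change in N: -24555 − (-29415) = 4860

4860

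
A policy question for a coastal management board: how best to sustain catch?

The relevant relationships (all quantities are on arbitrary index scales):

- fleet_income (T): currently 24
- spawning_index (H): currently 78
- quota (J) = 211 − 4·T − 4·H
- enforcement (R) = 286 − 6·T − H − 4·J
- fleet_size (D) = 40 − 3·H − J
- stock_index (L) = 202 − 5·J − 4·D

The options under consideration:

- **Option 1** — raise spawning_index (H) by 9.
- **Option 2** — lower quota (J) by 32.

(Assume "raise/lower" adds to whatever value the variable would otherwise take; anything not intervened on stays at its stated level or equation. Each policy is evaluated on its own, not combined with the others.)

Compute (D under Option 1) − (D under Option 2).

-23

Option 1 (H + 9):
  T = 24
  H = 78 + 9 = 87
  J = 211 − 4·24 − 4·87 = -233
  D = 40 − 3·87 − (-233) = 12
Option 2 (J − 32):
  T = 24
  H = 78
  J = 211 − 4·24 − 4·78 (−32 from intervention) = -229
  D = 40 − 3·78 − (-229) = 35
D: 12 − 35 = -23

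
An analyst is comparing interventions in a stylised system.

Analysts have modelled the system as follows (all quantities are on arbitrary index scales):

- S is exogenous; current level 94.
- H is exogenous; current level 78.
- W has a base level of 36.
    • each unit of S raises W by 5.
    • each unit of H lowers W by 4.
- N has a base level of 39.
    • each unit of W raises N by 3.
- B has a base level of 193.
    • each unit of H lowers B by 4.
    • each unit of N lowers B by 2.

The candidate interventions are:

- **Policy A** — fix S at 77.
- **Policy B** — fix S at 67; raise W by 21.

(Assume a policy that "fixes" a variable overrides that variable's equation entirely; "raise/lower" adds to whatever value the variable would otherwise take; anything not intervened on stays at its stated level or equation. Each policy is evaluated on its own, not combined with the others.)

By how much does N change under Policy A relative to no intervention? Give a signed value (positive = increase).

Baseline:
  S = 94
  H = 78
  W = 36 + 5·94 − 4·78 = 194
  N = 39 + 3·194 = 621
Policy A (S := 77):
  S = 77
  H = 78
  W = 36 + 5·77 − 4·78 = 109
  N = 39 + 3·109 = 366
Change in N: 366 − 621 = -255

-255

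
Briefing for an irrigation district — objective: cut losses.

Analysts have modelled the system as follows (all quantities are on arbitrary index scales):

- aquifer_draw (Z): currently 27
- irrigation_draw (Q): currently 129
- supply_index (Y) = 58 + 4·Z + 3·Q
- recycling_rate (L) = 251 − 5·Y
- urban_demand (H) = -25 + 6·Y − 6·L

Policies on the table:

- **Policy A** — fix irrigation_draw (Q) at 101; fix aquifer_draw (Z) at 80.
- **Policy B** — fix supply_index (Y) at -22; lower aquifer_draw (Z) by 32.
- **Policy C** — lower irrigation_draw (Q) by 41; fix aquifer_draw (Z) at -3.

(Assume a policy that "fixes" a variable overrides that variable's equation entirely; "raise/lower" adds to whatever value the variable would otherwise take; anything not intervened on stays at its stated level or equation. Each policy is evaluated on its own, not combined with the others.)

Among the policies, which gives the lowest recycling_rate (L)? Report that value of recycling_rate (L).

-3154

Policy A (Q := 101, Z := 80):
  Z = 80
  Q = 101
  Y = 58 + 4·80 + 3·101 = 681
  L = 251 − 5·681 = -3154
Policy B (Y := -22, Z − 32):
  Z = 27 − 32 = -5
  Q = 129
  Y = -22
  L = 251 − 5·(-22) = 361
Policy C (Q − 41, Z := -3):
  Z = -3
  Q = 129 − 41 = 88
  Y = 58 + 4·(-3) + 3·88 = 310
  L = 251 − 5·310 = -1299
Comparing — Policy A: L=-3154, Policy B: L=361, Policy C: L=-1299. Lowest is -3154 (Policy A).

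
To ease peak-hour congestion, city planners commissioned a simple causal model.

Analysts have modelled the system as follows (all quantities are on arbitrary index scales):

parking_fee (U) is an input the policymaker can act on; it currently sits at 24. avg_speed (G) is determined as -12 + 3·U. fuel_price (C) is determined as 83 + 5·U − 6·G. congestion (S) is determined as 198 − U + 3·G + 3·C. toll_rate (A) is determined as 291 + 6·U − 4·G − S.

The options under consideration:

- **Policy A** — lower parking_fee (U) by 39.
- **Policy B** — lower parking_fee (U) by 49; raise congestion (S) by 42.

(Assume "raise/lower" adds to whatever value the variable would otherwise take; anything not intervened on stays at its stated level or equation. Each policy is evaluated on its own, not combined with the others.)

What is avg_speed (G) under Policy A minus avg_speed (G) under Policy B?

30

Policy A (U − 39):
  U = 24 − 39 = -15
  G = -12 + 3·(-15) = -57
Policy B (U − 49, S + 42):
  U = 24 − 49 = -25
  G = -12 + 3·(-25) = -87
G: -57 − (-87) = 30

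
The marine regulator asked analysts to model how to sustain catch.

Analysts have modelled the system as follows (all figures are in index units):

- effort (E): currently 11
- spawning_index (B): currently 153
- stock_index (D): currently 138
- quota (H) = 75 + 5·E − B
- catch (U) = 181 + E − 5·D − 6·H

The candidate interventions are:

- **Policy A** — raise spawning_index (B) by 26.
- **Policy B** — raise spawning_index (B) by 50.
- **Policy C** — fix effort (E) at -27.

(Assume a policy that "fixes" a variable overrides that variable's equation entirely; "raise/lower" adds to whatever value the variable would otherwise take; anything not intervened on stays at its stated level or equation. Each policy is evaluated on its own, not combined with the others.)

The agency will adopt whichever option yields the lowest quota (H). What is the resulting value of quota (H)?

Policy A (B + 26):
  E = 11
  B = 153 + 26 = 179
  H = 75 + 5·11 − 179 = -49
Policy B (B + 50):
  E = 11
  B = 153 + 50 = 203
  H = 75 + 5·11 − 203 = -73
Policy C (E := -27):
  E = -27
  B = 153
  H = 75 + 5·(-27) − 153 = -213
Comparing — Policy A: H=-49, Policy B: H=-73, Policy C: H=-213. Lowest is -213 (Policy C).

-213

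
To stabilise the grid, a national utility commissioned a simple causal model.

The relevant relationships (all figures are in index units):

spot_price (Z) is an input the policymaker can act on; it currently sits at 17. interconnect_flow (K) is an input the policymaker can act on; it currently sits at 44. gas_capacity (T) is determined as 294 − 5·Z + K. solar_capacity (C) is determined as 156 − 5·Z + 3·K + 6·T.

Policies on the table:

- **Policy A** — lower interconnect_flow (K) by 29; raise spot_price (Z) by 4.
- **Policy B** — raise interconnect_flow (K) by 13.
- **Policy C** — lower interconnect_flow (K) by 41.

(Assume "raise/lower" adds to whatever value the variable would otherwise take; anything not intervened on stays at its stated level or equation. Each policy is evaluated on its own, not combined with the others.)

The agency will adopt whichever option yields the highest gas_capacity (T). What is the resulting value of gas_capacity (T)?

Policy A (K − 29, Z + 4):
  Z = 17 + 4 = 21
  K = 44 − 29 = 15
  T = 294 − 5·21 + 15 = 204
Policy B (K + 13):
  Z = 17
  K = 44 + 13 = 57
  T = 294 − 5·17 + 57 = 266
Policy C (K − 41):
  Z = 17
  K = 44 − 41 = 3
  T = 294 − 5·17 + 3 = 212
Comparing — Policy A: T=204, Policy B: T=266, Policy C: T=212. Highest is 266 (Policy B).

266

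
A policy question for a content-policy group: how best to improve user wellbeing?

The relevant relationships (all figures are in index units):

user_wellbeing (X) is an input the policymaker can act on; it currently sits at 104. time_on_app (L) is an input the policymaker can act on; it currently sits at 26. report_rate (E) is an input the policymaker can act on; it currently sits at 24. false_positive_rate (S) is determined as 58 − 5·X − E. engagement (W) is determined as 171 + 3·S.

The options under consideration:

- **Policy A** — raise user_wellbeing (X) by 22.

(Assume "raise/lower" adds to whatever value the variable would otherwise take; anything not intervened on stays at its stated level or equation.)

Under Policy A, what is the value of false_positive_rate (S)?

Policy A (X + 22):
  X = 104 + 22 = 126
  E = 24
  S = 58 − 5·126 − 24 = -596

-596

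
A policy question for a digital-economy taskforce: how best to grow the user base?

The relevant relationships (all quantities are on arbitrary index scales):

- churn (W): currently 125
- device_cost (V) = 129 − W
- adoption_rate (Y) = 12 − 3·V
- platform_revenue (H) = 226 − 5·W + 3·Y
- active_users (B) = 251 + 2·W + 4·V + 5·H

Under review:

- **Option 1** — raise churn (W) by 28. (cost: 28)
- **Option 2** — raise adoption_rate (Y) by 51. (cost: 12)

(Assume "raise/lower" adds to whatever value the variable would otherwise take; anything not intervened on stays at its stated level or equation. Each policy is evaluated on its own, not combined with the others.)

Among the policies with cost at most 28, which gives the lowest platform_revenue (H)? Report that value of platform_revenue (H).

-287

Option 1 (W + 28):
  W = 125 + 28 = 153
  V = 129 − 153 = -24
  Y = 12 − 3·(-24) = 84
  H = 226 − 5·153 + 3·84 = -287
Option 2 (Y + 51):
  W = 125
  V = 129 − 125 = 4
  Y = 12 − 3·4 (+51 from intervention) = 51
  H = 226 − 5·125 + 3·51 = -246
Comparing — Option 1: H=-287, Option 2: H=-246. Lowest is -287 (Option 1).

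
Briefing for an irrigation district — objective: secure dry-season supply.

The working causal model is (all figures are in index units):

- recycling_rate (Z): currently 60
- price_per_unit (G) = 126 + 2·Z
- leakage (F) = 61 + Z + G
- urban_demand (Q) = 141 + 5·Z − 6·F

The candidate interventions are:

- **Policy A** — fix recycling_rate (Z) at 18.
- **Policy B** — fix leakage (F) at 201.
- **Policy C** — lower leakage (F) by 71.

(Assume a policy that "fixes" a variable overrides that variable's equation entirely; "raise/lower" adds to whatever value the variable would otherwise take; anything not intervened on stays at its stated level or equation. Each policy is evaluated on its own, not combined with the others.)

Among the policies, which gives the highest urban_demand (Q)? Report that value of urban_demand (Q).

Policy A (Z := 18):
  Z = 18
  G = 126 + 2·18 = 162
  F = 61 + 18 + 162 = 241
  Q = 141 + 5·18 − 6·241 = -1215
Policy B (F := 201):
  Z = 60
  G = 126 + 2·60 = 246
  F = 201
  Q = 141 + 5·60 − 6·201 = -765
Policy C (F − 71):
  Z = 60
  G = 126 + 2·60 = 246
  F = 61 + 60 + 246 (−71 from intervention) = 296
  Q = 141 + 5·60 − 6·296 = -1335
Comparing — Policy A: Q=-1215, Policy B: Q=-765, Policy C: Q=-1335. Highest is -765 (Policy B).

-765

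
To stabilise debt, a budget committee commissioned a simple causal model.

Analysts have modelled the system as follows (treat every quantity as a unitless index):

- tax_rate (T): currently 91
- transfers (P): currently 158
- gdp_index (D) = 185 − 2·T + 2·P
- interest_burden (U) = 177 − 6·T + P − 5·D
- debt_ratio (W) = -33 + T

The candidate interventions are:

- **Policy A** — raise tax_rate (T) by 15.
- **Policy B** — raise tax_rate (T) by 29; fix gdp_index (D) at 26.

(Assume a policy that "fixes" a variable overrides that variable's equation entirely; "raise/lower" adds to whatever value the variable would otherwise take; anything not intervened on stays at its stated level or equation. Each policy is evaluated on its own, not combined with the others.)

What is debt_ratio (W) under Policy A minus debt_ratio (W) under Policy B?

-14

Policy A (T + 15):
  T = 91 + 15 = 106
  W = -33 + 106 = 73
Policy B (T + 29, D := 26):
  T = 91 + 29 = 120
  W = -33 + 120 = 87
W: 73 − 87 = -14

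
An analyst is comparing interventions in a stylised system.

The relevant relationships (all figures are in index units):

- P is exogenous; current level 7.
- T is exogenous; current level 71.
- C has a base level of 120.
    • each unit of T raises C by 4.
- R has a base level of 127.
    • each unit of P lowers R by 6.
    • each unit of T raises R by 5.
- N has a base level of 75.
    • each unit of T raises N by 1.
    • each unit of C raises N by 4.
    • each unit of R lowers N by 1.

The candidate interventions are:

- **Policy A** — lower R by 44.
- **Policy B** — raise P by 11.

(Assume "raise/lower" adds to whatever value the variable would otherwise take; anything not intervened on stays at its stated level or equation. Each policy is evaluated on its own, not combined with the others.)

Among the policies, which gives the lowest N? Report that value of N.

1366

Policy A (R − 44):
  P = 7
  T = 71
  C = 120 + 4·71 = 404
  R = 127 − 6·7 + 5·71 (−44 from intervention) = 396
  N = 75 + 71 + 4·404 − 396 = 1366
Policy B (P + 11):
  P = 7 + 11 = 18
  T = 71
  C = 120 + 4·71 = 404
  R = 127 − 6·18 + 5·71 = 374
  N = 75 + 71 + 4·404 − 374 = 1388
Comparing — Policy A: N=1366, Policy B: N=1388. Lowest is 1366 (Policy A).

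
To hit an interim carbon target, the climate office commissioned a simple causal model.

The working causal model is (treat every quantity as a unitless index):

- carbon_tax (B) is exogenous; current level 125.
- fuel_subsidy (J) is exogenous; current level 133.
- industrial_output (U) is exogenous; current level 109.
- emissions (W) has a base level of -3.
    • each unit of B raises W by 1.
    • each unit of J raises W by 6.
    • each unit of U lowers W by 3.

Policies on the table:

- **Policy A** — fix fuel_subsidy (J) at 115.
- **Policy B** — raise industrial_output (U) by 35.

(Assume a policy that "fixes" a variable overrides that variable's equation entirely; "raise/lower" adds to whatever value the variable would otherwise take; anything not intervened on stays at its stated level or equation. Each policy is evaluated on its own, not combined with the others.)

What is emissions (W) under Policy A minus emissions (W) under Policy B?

Policy A (J := 115):
  B = 125
  J = 115
  U = 109
  W = -3 + 125 + 6·115 − 3·109 = 485
Policy B (U + 35):
  B = 125
  J = 133
  U = 109 + 35 = 144
  W = -3 + 125 + 6·133 − 3·144 = 488
W: 485 − 488 = -3

-3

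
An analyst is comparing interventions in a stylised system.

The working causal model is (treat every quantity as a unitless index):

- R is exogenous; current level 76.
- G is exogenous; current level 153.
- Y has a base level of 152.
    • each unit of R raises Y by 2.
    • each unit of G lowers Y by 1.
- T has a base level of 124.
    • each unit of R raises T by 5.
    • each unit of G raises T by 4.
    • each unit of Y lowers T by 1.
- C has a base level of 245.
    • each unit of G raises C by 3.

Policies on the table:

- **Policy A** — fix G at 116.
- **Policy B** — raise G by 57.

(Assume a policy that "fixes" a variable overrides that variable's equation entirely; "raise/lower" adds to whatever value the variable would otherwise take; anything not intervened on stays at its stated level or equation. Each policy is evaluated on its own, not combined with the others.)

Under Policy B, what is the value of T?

Policy B (G + 57):
  R = 76
  G = 153 + 57 = 210
  Y = 152 + 2·76 − 210 = 94
  T = 124 + 5·76 + 4·210 − 94 = 1250

1250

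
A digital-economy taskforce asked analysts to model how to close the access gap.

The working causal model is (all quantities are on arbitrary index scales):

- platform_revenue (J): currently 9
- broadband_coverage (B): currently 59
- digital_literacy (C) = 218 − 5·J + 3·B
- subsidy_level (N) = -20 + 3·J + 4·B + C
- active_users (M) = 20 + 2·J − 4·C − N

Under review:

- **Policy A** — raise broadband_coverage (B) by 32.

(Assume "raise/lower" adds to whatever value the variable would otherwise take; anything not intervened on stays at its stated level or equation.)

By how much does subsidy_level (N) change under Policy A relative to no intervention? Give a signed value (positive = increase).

Baseline:
  J = 9
  B = 59
  C = 218 − 5·9 + 3·59 = 350
  N = -20 + 3·9 + 4·59 + 350 = 593
Policy A (B + 32):
  J = 9
  B = 59 + 32 = 91
  C = 218 − 5·9 + 3·91 = 446
  N = -20 + 3·9 + 4·91 + 446 = 817
Change in N: 817 − 593 = 224

224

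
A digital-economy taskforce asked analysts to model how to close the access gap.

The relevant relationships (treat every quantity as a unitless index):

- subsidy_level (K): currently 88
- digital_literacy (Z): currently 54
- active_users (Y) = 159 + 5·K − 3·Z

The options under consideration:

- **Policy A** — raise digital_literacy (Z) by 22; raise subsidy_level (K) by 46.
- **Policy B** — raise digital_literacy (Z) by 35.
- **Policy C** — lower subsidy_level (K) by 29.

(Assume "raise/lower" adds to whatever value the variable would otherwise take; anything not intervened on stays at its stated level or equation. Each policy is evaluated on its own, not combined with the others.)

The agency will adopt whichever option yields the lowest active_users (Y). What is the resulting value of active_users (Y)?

292

Policy A (Z + 22, K + 46):
  K = 88 + 46 = 134
  Z = 54 + 22 = 76
  Y = 159 + 5·134 − 3·76 = 601
Policy B (Z + 35):
  K = 88
  Z = 54 + 35 = 89
  Y = 159 + 5·88 − 3·89 = 332
Policy C (K − 29):
  K = 88 − 29 = 59
  Z = 54
  Y = 159 + 5·59 − 3·54 = 292
Comparing — Policy A: Y=601, Policy B: Y=332, Policy C: Y=292. Lowest is 292 (Policy C).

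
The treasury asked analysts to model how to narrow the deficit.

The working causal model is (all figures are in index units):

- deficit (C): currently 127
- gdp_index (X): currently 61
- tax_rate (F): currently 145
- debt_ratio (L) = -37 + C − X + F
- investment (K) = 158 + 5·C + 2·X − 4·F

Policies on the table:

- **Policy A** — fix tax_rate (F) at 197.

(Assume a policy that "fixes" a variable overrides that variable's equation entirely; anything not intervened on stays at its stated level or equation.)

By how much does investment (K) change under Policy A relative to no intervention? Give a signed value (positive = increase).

Baseline:
  C = 127
  X = 61
  F = 145
  K = 158 + 5·127 + 2·61 − 4·145 = 335
Policy A (F := 197):
  C = 127
  X = 61
  F = 197
  K = 158 + 5·127 + 2·61 − 4·197 = 127
Change in K: 127 − 335 = -208

-208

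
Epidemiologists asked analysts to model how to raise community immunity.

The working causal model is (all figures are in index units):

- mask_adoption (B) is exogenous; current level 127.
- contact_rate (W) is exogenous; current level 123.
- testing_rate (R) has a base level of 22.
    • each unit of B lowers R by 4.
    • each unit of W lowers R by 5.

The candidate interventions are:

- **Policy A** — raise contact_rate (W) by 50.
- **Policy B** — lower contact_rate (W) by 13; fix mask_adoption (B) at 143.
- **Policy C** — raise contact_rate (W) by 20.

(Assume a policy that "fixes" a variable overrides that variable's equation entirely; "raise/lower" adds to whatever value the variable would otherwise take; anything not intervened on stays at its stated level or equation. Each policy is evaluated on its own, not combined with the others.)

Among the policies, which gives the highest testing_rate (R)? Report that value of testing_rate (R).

Policy A (W + 50):
  B = 127
  W = 123 + 50 = 173
  R = 22 − 4·127 − 5·173 = -1351
Policy B (W − 13, B := 143):
  B = 143
  W = 123 − 13 = 110
  R = 22 − 4·143 − 5·110 = -1100
Policy C (W + 20):
  B = 127
  W = 123 + 20 = 143
  R = 22 − 4·127 − 5·143 = -1201
Comparing — Policy A: R=-1351, Policy B: R=-1100, Policy C: R=-1201. Highest is -1100 (Policy B).

-1100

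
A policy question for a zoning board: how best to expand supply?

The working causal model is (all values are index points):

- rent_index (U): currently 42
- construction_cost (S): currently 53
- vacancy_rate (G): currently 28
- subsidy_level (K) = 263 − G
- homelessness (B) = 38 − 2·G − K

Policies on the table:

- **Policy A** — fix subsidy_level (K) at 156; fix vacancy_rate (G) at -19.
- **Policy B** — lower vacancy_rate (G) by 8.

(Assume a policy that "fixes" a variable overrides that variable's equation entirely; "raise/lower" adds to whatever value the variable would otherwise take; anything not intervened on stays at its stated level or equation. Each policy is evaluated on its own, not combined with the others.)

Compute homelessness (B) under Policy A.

Policy A (K := 156, G := -19):
  G = -19
  K = 156
  B = 38 − 2·(-19) − 156 = -80

-80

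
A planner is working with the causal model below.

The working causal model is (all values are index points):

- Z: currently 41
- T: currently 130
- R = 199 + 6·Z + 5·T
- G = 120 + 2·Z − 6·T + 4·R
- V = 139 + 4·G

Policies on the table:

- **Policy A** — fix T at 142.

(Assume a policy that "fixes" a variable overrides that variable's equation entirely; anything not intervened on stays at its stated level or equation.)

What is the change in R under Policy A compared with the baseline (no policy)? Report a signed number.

Baseline:
  Z = 41
  T = 130
  R = 199 + 6·41 + 5·130 = 1095
Policy A (T := 142):
  Z = 41
  T = 142
  R = 199 + 6·41 + 5·142 = 1155
Change in R: 1155 − 1095 = 60

60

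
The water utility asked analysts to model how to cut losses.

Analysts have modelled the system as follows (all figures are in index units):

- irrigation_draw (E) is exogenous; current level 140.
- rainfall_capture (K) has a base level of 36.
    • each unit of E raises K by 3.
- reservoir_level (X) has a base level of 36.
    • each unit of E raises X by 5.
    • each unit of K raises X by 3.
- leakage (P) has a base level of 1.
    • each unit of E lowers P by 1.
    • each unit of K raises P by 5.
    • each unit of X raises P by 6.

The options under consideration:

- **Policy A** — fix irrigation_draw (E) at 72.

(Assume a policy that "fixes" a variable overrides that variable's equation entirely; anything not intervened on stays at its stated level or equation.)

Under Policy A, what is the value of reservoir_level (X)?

Policy A (E := 72):
  E = 72
  K = 36 + 3·72 = 252
  X = 36 + 5·72 + 3·252 = 1152

1152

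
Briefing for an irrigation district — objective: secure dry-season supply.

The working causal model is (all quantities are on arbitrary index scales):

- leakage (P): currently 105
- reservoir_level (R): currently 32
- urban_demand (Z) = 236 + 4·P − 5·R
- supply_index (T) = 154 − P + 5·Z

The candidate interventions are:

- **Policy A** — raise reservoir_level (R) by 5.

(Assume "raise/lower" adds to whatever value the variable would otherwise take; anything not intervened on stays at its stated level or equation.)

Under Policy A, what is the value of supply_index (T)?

Policy A (R + 5):
  P = 105
  R = 32 + 5 = 37
  Z = 236 + 4·105 − 5·37 = 471
  T = 154 − 105 + 5·471 = 2404

2404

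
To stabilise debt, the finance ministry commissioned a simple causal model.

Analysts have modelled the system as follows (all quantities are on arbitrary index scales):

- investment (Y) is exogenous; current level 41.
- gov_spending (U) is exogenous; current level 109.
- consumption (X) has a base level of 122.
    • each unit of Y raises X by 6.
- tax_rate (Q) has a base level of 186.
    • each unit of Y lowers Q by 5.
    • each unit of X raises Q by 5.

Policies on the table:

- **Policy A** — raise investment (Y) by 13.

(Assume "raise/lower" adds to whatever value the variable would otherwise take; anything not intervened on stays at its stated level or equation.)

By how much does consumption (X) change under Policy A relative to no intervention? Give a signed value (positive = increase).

78

Baseline:
  Y = 41
  X = 122 + 6·41 = 368
Policy A (Y + 13):
  Y = 41 + 13 = 54
  X = 122 + 6·54 = 446
Change in X: 446 − 368 = 78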